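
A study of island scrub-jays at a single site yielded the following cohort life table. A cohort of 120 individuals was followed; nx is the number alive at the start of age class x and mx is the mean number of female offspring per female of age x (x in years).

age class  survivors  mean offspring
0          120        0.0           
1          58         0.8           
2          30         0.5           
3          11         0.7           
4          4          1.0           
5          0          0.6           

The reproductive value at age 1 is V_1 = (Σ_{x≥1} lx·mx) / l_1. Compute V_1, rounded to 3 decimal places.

lx = nx/n0 = nx/120: 1, 0.48333…, 0.25, 0.09167…, 0.03333…, 0
lx·mx for x ≥ 1: 0.386667…, 0.125, 0.064167…, 0.033333…, 0 → sum = 0.609167…
V_1 = 0.609167… / l_1 = 0.609167… / 0.483333… = 1.260345… → 1.260

1.260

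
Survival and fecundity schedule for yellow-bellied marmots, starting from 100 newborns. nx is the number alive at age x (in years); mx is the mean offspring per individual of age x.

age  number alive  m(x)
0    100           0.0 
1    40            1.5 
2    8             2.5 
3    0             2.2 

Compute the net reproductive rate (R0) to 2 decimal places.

lx = nx/n0 = nx/100: 1, 0.4, 0.08, 0
lx·mx by age: 0, 0.6, 0.2, 0
R0 = Σ lx·mx = 0.8 → 0.80

0.80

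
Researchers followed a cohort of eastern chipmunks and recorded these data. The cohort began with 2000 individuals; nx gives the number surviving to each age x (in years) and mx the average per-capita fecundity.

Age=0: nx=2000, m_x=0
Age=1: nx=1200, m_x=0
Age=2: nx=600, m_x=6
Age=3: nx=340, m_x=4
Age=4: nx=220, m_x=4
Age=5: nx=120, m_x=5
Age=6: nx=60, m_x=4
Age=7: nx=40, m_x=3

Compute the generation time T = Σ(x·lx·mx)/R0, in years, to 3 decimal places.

lx = nx/n0 = nx/2000: 1, 0.6, 0.3, 0.17, 0.11, 0.06, 0.03, 0.02
lx·mx: 0, 0, 1.8, 0.68, 0.44, 0.3, 0.12, 0.06 → R0 = 3.4
x·lx·mx: 0, 0, 3.6, 2.04, 1.76, 1.5, 0.72, 0.42 → Σ = 10.04
T = 10.04 / 3.4 = 2.952941… → 2.953

2.953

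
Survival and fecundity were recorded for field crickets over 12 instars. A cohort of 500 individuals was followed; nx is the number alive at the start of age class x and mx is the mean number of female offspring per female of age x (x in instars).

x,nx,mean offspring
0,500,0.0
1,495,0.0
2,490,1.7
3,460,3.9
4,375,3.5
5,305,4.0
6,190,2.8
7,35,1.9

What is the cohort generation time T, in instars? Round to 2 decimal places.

3.83

lx = nx/n0 = nx/500: 1, 0.99, 0.98, 0.92, 0.75, 0.61, 0.38, 0.07
lx·mx: 0, 0, 1.666, 3.588, 2.625, 2.44, 1.064, 0.133 → R0 = 11.516
x·lx·mx: 0, 0, 3.332, 10.764, 10.5, 12.2, 6.384, 0.931 → Σ = 44.111
T = 44.111 / 11.516 = 3.83041… → 3.83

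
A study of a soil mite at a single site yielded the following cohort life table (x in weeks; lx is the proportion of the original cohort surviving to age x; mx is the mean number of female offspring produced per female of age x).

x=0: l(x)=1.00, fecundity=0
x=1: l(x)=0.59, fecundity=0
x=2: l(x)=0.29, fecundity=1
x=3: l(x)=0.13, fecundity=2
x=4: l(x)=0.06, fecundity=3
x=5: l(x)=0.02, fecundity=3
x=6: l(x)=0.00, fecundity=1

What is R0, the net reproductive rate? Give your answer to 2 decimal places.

lx·mx by age: 0, 0, 0.29, 0.26, 0.18, 0.06, 0
R0 = Σ lx·mx = 0.79 → 0.79

0.79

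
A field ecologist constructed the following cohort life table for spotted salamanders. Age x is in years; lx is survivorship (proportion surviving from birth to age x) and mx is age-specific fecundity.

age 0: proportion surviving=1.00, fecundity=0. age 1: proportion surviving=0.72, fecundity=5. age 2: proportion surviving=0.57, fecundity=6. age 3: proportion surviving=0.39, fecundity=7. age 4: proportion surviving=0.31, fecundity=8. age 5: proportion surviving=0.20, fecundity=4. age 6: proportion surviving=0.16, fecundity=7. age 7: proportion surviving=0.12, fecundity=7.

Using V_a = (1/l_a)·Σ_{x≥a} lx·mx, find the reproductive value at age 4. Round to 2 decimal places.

lx·mx for x ≥ 4: 2.48, 0.8, 1.12, 0.84 → sum = 5.24
V_4 = 5.24 / l_4 = 5.24 / 0.31 = 16.903226… → 16.90

16.90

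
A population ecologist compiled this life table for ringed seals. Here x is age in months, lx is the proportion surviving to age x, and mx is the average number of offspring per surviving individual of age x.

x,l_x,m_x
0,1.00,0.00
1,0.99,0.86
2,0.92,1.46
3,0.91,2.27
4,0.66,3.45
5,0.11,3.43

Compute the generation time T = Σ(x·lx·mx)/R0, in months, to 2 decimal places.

lx·mx: 0, 0.8514, 1.3432, 2.0657, 2.277, 0.3773 → R0 = 6.9146
x·lx·mx: 0, 0.8514, 2.6864, 6.1971, 9.108, 1.8865 → Σ = 20.7294
T = 20.7294 / 6.9146 = 2.997917… → 3.00

3.00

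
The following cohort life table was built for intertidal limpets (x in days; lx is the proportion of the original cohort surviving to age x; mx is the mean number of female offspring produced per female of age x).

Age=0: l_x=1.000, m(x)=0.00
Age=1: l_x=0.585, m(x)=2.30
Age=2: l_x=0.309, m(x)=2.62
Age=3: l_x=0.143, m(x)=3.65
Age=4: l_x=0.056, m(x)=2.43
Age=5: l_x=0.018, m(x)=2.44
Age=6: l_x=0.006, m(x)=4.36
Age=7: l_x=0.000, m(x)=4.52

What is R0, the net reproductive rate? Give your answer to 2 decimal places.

lx·mx by age: 0, 1.3455, 0.80958, 0.52195, 0.13608, 0.04392, 0.02616, 0
R0 = Σ lx·mx = 2.88319 → 2.88

2.88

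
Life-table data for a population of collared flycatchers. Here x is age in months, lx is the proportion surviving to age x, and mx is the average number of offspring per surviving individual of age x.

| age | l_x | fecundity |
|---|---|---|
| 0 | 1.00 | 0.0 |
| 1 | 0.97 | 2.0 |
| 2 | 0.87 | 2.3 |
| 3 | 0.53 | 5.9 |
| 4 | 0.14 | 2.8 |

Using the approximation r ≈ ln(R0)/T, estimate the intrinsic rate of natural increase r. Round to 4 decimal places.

R0 = Σ lx·mx = 0 + 1.94 + 2.001 + 3.127 + 0.392 = 7.46
Σ x·lx·mx = 16.891; T = 16.891/7.46 = 2.26421…
r ≈ ln(R0)/T = ln(7.46)/2.26421… = 0.887531… → 0.8875

0.8875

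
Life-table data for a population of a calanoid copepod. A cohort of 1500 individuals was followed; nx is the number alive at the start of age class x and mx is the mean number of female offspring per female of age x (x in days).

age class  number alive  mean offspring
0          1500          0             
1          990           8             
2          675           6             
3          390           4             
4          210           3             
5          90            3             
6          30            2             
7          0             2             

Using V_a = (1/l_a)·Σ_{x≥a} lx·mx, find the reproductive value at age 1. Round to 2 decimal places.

14.64

lx = nx/n0 = nx/1500: 1, 0.66, 0.45, 0.26, 0.14, 0.06, 0.02, 0
lx·mx for x ≥ 1: 5.28, 2.7, 1.04, 0.42, 0.18, 0.04, 0 → sum = 9.66
V_1 = 9.66 / l_1 = 9.66 / 0.66 = 14.636364… → 14.64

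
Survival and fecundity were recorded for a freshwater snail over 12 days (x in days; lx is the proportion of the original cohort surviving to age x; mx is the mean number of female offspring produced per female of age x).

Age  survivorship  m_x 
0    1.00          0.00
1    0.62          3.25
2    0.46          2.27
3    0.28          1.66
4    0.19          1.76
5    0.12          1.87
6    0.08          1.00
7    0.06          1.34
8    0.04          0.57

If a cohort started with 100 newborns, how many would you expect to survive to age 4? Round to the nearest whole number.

19

Expected survivors = N0 · l_4 = 100 × 0.19 = 19 → 19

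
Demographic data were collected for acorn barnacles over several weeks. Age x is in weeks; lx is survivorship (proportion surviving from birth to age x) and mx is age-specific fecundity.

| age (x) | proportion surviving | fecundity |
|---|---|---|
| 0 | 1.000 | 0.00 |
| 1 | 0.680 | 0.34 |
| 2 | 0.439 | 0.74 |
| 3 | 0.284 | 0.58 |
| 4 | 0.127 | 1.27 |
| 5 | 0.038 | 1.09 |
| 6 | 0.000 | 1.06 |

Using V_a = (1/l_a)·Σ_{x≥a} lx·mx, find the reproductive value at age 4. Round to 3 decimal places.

1.596

lx·mx for x ≥ 4: 0.16129, 0.04142, 0 → sum = 0.20271
V_4 = 0.20271 / l_4 = 0.20271 / 0.127 = 1.596142… → 1.596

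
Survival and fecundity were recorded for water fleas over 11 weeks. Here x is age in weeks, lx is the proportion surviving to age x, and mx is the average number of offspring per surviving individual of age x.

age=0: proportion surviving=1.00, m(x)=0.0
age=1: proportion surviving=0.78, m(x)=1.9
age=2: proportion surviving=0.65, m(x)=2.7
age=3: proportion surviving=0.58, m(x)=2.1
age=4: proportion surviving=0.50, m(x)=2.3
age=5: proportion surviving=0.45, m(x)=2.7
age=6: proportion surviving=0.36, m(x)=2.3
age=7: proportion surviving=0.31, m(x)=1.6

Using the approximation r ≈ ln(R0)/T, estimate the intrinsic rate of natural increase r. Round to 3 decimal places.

0.615

R0 = Σ lx·mx = 0 + 1.482 + 1.755 + 1.218 + 1.15 + 1.215 + 0.828 + 0.496 = 8.144
Σ x·lx·mx = 27.761; T = 27.761/8.144 = 3.40877…
r ≈ ln(R0)/T = ln(8.144)/3.40877… = 0.61526… → 0.615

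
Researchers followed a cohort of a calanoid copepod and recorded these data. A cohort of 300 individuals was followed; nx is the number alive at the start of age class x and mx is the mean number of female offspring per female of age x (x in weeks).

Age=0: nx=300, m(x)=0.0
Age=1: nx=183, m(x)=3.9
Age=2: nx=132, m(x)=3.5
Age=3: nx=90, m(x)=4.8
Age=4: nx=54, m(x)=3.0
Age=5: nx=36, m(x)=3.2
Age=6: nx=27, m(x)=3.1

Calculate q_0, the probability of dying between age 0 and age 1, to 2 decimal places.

0.39

lx = nx/n0 = nx/300: 1, 0.61, 0.44, 0.3, 0.18, 0.12, 0.09
q_0 = (l_0 − l_1) / l_0 = (1 − 0.61) / 1
     = 0.39 / 1 = 0.39 → 0.39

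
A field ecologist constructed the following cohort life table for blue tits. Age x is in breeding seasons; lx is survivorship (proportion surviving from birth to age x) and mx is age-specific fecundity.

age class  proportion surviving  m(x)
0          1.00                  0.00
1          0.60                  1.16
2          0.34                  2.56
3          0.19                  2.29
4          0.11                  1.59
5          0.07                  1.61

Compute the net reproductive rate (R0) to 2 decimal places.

lx·mx by age: 0, 0.696, 0.8704, 0.4351, 0.1749, 0.1127
R0 = Σ lx·mx = 2.2891 → 2.29

2.29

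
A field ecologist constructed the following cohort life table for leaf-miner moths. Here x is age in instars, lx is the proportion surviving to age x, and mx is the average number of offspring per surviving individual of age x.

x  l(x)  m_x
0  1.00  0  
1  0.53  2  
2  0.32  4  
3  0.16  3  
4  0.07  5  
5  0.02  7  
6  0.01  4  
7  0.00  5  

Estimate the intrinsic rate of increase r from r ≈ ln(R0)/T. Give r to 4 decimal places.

R0 = Σ lx·mx = 0 + 1.06 + 1.28 + 0.48 + 0.35 + 0.14 + 0.04 + 0 = 3.35
Σ x·lx·mx = 7.4; T = 7.4/3.35 = 2.20896…
r ≈ ln(R0)/T = ln(3.35)/2.20896… = 0.5473… → 0.5473

0.5473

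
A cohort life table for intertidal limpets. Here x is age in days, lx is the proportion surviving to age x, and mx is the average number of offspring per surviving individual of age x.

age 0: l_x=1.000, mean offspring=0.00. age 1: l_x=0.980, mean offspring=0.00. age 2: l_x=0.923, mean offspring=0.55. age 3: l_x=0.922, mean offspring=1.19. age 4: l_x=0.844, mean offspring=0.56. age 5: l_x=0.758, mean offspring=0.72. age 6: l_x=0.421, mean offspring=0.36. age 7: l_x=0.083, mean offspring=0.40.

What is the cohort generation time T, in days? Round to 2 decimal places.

3.59

lx·mx: 0, 0, 0.50765, 1.09718, 0.47264, 0.54576, 0.15156, 0.0332 → R0 = 2.80799
x·lx·mx: 0, 0, 1.0153, 3.29154, 1.89056, 2.7288, 0.90936, 0.2324 → Σ = 10.06796
T = 10.06796 / 2.80799 = 3.585469… → 3.59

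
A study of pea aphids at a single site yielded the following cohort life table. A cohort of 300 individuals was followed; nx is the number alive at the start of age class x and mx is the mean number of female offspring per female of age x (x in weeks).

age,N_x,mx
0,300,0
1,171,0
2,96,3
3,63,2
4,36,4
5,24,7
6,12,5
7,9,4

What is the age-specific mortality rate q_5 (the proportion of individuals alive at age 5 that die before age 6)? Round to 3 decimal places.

0.500

lx = nx/n0 = nx/300: 1, 0.57, 0.32, 0.21, 0.12, 0.08, 0.04, 0.03
q_5 = (l_5 − l_6) / l_5 = (0.08 − 0.04) / 0.08
     = 0.04 / 0.08 = 0.5 → 0.500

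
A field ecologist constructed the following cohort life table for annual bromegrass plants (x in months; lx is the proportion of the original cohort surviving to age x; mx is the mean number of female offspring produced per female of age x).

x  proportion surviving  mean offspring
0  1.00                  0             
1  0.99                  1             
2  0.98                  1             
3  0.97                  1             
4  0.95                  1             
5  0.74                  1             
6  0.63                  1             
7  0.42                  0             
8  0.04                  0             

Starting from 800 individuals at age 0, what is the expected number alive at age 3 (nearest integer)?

776

Expected survivors = N0 · l_3 = 800 × 0.97 = 776 → 776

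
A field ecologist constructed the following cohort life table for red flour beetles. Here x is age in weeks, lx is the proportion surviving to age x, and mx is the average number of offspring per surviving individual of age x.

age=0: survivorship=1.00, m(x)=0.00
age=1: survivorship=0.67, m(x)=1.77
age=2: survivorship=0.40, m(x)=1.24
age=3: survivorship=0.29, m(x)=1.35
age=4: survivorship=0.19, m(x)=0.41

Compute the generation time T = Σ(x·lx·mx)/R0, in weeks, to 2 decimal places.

lx·mx: 0, 1.1859, 0.496, 0.3915, 0.0779 → R0 = 2.1513
x·lx·mx: 0, 1.1859, 0.992, 1.1745, 0.3116 → Σ = 3.664
T = 3.664 / 2.1513 = 1.703156… → 1.70

1.70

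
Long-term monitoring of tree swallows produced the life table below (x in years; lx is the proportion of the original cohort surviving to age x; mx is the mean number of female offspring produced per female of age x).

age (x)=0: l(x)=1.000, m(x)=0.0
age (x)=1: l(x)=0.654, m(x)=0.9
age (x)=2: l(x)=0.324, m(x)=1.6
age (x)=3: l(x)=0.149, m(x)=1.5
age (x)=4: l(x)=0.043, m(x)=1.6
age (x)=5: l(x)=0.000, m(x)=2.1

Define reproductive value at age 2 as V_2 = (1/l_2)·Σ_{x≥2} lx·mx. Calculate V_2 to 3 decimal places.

lx·mx for x ≥ 2: 0.5184, 0.2235, 0.0688, 0 → sum = 0.8107
V_2 = 0.8107 / l_2 = 0.8107 / 0.324 = 2.50216… → 2.502

2.502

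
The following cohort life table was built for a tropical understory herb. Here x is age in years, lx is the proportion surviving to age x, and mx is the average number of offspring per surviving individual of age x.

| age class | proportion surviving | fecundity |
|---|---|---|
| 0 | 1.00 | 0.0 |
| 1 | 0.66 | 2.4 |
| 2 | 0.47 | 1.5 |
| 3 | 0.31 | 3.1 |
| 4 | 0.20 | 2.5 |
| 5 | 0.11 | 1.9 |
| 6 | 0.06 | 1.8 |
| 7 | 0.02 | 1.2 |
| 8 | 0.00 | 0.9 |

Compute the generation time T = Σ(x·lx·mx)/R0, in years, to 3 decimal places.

2.380

lx·mx: 0, 1.584, 0.705, 0.961, 0.5, 0.209, 0.108, 0.024, 0 → R0 = 4.091
x·lx·mx: 0, 1.584, 1.41, 2.883, 2, 1.045, 0.648, 0.168, 0 → Σ = 9.738
T = 9.738 / 4.091 = 2.380347… → 2.380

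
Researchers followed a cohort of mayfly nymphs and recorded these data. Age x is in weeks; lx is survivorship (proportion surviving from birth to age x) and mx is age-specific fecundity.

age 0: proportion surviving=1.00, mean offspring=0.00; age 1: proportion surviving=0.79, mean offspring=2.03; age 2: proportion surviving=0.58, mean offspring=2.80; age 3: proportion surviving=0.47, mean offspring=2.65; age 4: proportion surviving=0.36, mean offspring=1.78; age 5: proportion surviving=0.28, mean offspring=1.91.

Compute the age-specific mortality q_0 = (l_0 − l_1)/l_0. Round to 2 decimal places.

q_0 = (l_0 − l_1) / l_0 = (1 − 0.79) / 1
     = 0.21 / 1 = 0.21 → 0.21

0.21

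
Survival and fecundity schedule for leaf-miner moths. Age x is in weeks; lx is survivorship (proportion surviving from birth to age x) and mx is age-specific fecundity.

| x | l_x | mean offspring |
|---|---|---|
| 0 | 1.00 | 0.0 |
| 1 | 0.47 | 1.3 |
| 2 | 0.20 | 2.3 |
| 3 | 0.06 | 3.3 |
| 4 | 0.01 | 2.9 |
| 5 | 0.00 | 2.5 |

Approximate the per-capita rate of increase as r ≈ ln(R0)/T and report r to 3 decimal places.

R0 = Σ lx·mx = 0 + 0.611 + 0.46 + 0.198 + 0.029 + 0 = 1.298
Σ x·lx·mx = 2.241; T = 2.241/1.298 = 1.7265…
r ≈ ln(R0)/T = ln(1.298)/1.7265… = 0.15107… → 0.151

0.151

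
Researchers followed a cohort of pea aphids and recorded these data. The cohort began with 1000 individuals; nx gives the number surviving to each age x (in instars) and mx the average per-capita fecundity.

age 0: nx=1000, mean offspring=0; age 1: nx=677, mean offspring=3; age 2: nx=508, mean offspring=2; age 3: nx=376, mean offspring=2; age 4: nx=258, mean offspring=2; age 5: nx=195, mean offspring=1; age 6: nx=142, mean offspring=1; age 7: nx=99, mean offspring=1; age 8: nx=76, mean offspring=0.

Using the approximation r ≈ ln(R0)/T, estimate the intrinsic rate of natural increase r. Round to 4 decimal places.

lx = nx/n0 = nx/1000: 1, 0.677, 0.508, 0.376, 0.258, 0.195, 0.142, 0.099, 0.076
R0 = Σ lx·mx = 0 + 2.031 + 1.016 + 0.752 + 0.516 + 0.195 + 0.142 + 0.099 + 0 = 4.751
Σ x·lx·mx = 10.903; T = 10.903/4.751 = 2.29489…
r ≈ ln(R0)/T = ln(4.751)/2.29489… = 0.679056… → 0.6791

0.6791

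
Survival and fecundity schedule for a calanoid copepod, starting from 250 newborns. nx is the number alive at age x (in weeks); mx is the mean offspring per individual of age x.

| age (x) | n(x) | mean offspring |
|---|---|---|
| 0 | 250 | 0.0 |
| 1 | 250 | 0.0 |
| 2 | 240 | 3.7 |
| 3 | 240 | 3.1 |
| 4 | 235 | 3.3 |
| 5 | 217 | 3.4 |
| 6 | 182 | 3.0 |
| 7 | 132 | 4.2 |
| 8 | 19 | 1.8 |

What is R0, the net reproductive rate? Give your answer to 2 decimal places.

lx = nx/n0 = nx/250: 1, 1, 0.96, 0.96, 0.94, 0.868, 0.728, 0.528, 0.076
lx·mx by age: 0, 0, 3.552, 2.976, 3.102, 2.9512, 2.184, 2.2176, 0.1368
R0 = Σ lx·mx = 17.1196 → 17.12

17.12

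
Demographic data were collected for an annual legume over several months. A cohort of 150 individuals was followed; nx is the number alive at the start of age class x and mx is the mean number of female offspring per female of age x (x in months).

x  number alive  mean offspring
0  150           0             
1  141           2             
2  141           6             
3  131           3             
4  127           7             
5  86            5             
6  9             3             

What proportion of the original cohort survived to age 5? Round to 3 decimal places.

0.573

l_5 = n_5/n_0 = 86/150 = 0.573333… → 0.573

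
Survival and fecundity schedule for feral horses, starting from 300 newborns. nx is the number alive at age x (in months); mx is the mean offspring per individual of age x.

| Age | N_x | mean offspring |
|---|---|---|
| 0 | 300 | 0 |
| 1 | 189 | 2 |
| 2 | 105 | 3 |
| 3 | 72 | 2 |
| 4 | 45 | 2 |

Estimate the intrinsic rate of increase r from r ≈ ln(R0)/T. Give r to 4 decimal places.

0.5810

lx = nx/n0 = nx/300: 1, 0.63, 0.35, 0.24, 0.15
R0 = Σ lx·mx = 0 + 1.26 + 1.05 + 0.48 + 0.3 = 3.09
Σ x·lx·mx = 6; T = 6/3.09 = 1.94175…
r ≈ ln(R0)/T = ln(3.09)/1.94175… = 0.581008… → 0.5810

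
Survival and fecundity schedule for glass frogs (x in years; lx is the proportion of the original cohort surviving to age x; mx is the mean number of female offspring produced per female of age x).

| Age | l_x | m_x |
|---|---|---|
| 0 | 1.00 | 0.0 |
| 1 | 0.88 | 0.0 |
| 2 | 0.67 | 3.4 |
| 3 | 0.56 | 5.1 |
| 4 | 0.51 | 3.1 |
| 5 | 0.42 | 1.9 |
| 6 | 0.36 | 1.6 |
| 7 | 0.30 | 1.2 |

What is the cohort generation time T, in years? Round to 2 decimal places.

3.48

lx·mx: 0, 0, 2.278, 2.856, 1.581, 0.798, 0.576, 0.36 → R0 = 8.449
x·lx·mx: 0, 0, 4.556, 8.568, 6.324, 3.99, 3.456, 2.52 → Σ = 29.414
T = 29.414 / 8.449 = 3.481359… → 3.48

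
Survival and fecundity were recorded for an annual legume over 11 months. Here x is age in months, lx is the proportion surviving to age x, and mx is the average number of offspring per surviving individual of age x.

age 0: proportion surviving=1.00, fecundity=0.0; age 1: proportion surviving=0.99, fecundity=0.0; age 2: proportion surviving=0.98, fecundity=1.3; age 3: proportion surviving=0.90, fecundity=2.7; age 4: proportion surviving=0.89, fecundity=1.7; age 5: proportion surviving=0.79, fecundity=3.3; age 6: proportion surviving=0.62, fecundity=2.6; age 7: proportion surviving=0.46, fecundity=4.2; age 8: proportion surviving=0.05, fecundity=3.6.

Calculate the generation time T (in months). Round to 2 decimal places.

4.64

lx·mx: 0, 0, 1.274, 2.43, 1.513, 2.607, 1.612, 1.932, 0.18 → R0 = 11.548
x·lx·mx: 0, 0, 2.548, 7.29, 6.052, 13.035, 9.672, 13.524, 1.44 → Σ = 53.561
T = 53.561 / 11.548 = 4.638119… → 4.64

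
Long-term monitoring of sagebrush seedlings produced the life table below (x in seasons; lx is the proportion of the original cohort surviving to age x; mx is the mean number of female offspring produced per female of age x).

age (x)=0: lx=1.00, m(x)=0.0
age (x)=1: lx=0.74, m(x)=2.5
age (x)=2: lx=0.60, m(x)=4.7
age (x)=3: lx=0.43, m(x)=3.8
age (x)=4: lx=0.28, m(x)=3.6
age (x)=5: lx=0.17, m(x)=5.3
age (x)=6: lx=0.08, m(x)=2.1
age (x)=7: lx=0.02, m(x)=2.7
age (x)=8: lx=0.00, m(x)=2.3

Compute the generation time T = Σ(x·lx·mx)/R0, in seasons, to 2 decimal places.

lx·mx: 0, 1.85, 2.82, 1.634, 1.008, 0.901, 0.168, 0.054, 0 → R0 = 8.435
x·lx·mx: 0, 1.85, 5.64, 4.902, 4.032, 4.505, 1.008, 0.378, 0 → Σ = 22.315
T = 22.315 / 8.435 = 2.645525… → 2.65

2.65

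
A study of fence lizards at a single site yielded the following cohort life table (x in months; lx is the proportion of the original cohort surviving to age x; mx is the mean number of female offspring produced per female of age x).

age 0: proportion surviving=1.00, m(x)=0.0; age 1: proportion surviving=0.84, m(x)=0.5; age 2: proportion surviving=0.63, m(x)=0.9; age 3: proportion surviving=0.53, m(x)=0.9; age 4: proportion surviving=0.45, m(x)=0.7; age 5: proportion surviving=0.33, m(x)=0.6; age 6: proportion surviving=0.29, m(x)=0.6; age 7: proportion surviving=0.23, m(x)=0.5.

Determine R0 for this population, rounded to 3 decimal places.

lx·mx by age: 0, 0.42, 0.567, 0.477, 0.315, 0.198, 0.174, 0.115
R0 = Σ lx·mx = 2.266 → 2.266

2.266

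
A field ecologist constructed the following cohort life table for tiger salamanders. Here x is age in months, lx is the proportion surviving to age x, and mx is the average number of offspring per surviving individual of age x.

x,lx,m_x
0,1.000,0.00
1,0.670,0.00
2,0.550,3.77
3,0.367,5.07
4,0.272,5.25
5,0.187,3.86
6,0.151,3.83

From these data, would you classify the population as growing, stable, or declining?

growing

R0 = Σ lx·mx = 0 + 0 + 2.0735 + 1.86069 + 1.428 + 0.72182 + 0.57833 = 6.66234
R0 > 1, so the population is growing.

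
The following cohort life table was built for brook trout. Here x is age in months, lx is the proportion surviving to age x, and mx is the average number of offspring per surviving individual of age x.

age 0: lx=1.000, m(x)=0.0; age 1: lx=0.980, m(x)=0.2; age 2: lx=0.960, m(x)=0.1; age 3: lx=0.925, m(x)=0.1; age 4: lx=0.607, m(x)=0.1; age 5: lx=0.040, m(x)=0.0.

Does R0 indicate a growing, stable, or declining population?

declining

R0 = Σ lx·mx = 0 + 0.196 + 0.096 + 0.0925 + 0.0607 + 0 = 0.4452
R0 < 1, so the population is declining.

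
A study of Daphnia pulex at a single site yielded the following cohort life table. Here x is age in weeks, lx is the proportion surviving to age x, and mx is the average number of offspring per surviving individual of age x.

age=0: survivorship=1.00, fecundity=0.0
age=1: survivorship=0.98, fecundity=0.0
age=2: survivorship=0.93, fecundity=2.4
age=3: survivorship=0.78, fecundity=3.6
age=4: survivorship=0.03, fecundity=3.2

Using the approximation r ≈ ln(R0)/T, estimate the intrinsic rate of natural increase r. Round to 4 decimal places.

0.6332

R0 = Σ lx·mx = 0 + 0 + 2.232 + 2.808 + 0.096 = 5.136
Σ x·lx·mx = 13.272; T = 13.272/5.136 = 2.58411…
r ≈ ln(R0)/T = ln(5.136)/2.58411… = 0.633206… → 0.6332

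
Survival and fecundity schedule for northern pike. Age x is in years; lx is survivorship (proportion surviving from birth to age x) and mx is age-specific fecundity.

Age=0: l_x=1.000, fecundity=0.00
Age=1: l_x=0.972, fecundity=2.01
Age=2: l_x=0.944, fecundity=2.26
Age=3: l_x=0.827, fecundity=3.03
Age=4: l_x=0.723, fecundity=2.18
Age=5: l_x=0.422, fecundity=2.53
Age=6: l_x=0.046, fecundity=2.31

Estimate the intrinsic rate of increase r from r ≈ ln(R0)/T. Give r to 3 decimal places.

0.802

R0 = Σ lx·mx = 0 + 1.95372 + 2.13344 + 2.50581 + 1.57614 + 1.06766 + 0.10626 = 9.34303
Σ x·lx·mx = 26.01845; T = 26.01845/9.34303 = 2.7848…
r ≈ ln(R0)/T = ln(9.34303)/2.7848… = 0.80244… → 0.802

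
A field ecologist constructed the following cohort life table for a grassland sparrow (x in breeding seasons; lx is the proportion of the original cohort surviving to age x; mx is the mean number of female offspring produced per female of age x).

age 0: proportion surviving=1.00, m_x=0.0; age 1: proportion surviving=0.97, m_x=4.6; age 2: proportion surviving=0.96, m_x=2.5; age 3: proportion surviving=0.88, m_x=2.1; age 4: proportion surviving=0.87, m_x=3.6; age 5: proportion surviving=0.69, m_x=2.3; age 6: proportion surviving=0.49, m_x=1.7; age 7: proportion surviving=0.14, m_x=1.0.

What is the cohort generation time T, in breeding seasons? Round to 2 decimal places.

2.86

lx·mx: 0, 4.462, 2.4, 1.848, 3.132, 1.587, 0.833, 0.14 → R0 = 14.402
x·lx·mx: 0, 4.462, 4.8, 5.544, 12.528, 7.935, 4.998, 0.98 → Σ = 41.247
T = 41.247 / 14.402 = 2.863977… → 2.86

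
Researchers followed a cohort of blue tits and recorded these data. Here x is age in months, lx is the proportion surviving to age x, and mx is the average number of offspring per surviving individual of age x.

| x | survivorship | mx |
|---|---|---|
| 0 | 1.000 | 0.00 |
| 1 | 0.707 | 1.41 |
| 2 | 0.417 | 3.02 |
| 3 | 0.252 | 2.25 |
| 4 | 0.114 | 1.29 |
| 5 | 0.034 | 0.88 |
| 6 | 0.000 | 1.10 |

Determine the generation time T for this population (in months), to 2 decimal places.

lx·mx: 0, 0.99687, 1.25934, 0.567, 0.14706, 0.02992, 0 → R0 = 3.00019
x·lx·mx: 0, 0.99687, 2.51868, 1.701, 0.58824, 0.1496, 0 → Σ = 5.95439
T = 5.95439 / 3.00019 = 1.984671… → 1.98

1.98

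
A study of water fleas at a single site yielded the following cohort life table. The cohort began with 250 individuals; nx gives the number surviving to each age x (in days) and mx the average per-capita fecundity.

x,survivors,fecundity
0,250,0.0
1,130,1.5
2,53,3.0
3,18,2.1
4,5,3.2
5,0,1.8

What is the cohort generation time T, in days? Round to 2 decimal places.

1.69

lx = nx/n0 = nx/250: 1, 0.52, 0.212, 0.072, 0.02, 0
lx·mx: 0, 0.78, 0.636, 0.1512, 0.064, 0 → R0 = 1.6312
x·lx·mx: 0, 0.78, 1.272, 0.4536, 0.256, 0 → Σ = 2.7616
T = 2.7616 / 1.6312 = 1.692987… → 1.69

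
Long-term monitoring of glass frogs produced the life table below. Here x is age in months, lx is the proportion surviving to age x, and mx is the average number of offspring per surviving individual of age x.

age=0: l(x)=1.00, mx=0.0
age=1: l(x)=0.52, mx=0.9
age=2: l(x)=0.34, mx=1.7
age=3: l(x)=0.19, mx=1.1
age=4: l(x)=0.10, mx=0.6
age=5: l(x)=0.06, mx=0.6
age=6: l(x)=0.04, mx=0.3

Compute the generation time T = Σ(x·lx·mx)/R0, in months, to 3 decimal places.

lx·mx: 0, 0.468, 0.578, 0.209, 0.06, 0.036, 0.012 → R0 = 1.363
x·lx·mx: 0, 0.468, 1.156, 0.627, 0.24, 0.18, 0.072 → Σ = 2.743
T = 2.743 / 1.363 = 2.012472… → 2.012

2.012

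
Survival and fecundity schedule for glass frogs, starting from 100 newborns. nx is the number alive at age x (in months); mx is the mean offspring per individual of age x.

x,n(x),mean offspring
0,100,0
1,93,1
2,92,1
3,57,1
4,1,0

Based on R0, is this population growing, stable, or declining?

lx = nx/n0 = nx/100: 1, 0.93, 0.92, 0.57, 0.01
R0 = Σ lx·mx = 0 + 0.93 + 0.92 + 0.57 + 0 = 2.42
R0 > 1, so the population is growing.

growing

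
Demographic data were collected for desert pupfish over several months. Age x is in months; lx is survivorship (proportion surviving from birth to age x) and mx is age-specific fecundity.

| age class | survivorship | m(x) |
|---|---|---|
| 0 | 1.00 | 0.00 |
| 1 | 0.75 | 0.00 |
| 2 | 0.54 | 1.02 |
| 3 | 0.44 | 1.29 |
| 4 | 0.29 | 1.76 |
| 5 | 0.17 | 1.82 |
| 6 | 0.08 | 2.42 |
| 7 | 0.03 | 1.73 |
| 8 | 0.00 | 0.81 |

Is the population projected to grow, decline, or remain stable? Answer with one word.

growing

R0 = Σ lx·mx = 0 + 0 + 0.5508 + 0.5676 + 0.5104 + 0.3094 + 0.1936 + 0.0519 + 0 = 2.1837
R0 > 1, so the population is growing.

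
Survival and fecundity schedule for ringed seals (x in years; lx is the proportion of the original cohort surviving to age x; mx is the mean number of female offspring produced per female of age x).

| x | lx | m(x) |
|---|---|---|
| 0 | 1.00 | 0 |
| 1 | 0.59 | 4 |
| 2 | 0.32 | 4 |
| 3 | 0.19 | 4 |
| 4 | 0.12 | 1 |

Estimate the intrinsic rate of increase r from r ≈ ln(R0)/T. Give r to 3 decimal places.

0.888

R0 = Σ lx·mx = 0 + 2.36 + 1.28 + 0.76 + 0.12 = 4.52
Σ x·lx·mx = 7.68; T = 7.68/4.52 = 1.69912…
r ≈ ln(R0)/T = ln(4.52)/1.69912… = 0.88782… → 0.888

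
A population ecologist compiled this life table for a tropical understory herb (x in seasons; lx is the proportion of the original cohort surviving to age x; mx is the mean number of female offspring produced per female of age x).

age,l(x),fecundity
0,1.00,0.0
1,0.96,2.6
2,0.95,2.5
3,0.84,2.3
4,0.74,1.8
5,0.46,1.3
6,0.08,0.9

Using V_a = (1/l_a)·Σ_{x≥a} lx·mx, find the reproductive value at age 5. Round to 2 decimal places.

1.46

lx·mx for x ≥ 5: 0.598, 0.072 → sum = 0.67
V_5 = 0.67 / l_5 = 0.67 / 0.46 = 1.456522… → 1.46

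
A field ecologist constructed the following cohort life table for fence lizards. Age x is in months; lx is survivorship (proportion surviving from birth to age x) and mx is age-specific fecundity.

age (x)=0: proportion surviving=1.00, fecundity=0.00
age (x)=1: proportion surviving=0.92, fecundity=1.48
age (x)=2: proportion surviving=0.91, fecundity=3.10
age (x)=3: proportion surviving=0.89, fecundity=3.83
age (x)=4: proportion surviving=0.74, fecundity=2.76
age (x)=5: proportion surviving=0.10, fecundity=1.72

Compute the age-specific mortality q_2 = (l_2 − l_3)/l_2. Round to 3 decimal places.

q_2 = (l_2 − l_3) / l_2 = (0.91 − 0.89) / 0.91
     = 0.02 / 0.91 = 0.021978… → 0.022

0.022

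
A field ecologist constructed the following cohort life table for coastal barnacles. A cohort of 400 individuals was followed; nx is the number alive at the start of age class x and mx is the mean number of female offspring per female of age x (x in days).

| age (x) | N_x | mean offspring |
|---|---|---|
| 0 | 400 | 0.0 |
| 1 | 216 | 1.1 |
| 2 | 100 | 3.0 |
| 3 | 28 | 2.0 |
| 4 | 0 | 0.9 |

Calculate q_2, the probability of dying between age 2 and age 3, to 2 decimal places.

lx = nx/n0 = nx/400: 1, 0.54, 0.25, 0.07, 0
q_2 = (l_2 − l_3) / l_2 = (0.25 − 0.07) / 0.25
     = 0.18 / 0.25 = 0.72 → 0.72

0.72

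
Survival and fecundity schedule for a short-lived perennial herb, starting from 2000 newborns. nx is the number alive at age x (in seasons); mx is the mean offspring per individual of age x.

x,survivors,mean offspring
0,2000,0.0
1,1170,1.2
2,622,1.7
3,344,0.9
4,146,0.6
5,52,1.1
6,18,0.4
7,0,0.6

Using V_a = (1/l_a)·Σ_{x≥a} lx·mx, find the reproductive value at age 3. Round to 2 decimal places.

1.34

lx = nx/n0 = nx/2000: 1, 0.585, 0.311, 0.172, 0.073, 0.026, 0.009, 0
lx·mx for x ≥ 3: 0.1548, 0.0438, 0.0286, 0.0036, 0 → sum = 0.2308
V_3 = 0.2308 / l_3 = 0.2308 / 0.172 = 1.34186… → 1.34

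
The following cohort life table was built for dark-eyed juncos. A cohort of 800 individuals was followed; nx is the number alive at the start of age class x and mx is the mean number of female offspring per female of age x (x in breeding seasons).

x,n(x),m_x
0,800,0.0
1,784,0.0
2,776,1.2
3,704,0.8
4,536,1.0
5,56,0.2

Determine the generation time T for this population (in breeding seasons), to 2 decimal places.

2.82

lx = nx/n0 = nx/800: 1, 0.98, 0.97, 0.88, 0.67, 0.07
lx·mx: 0, 0, 1.164, 0.704, 0.67, 0.014 → R0 = 2.552
x·lx·mx: 0, 0, 2.328, 2.112, 2.68, 0.07 → Σ = 7.19
T = 7.19 / 2.552 = 2.817398… → 2.82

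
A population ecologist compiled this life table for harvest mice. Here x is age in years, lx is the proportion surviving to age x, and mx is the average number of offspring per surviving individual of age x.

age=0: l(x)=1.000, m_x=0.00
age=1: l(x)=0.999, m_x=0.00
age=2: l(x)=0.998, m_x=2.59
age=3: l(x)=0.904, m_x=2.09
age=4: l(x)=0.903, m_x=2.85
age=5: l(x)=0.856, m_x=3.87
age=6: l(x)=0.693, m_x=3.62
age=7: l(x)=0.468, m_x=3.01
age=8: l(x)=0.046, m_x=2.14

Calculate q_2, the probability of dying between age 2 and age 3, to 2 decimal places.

0.09

q_2 = (l_2 − l_3) / l_2 = (0.998 − 0.904) / 0.998
     = 0.094 / 0.998 = 0.094188… → 0.09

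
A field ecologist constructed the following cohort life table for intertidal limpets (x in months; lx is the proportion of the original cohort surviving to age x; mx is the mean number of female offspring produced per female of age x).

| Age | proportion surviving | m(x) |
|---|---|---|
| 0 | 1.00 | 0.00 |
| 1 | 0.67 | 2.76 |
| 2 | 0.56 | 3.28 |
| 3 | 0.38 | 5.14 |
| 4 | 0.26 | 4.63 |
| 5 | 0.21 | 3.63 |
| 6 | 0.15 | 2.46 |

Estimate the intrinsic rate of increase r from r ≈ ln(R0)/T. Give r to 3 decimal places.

0.745

R0 = Σ lx·mx = 0 + 1.8492 + 1.8368 + 1.9532 + 1.2038 + 0.7623 + 0.369 = 7.9743
Σ x·lx·mx = 22.2231; T = 22.2231/7.9743 = 2.78684…
r ≈ ln(R0)/T = ln(7.9743)/2.78684… = 0.74501… → 0.745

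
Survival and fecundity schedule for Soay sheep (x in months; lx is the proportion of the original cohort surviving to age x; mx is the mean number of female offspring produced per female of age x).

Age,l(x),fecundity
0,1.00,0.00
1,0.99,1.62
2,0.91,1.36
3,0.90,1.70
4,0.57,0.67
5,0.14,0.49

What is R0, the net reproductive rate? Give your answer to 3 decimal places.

4.822

lx·mx by age: 0, 1.6038, 1.2376, 1.53, 0.3819, 0.0686
R0 = Σ lx·mx = 4.8219 → 4.822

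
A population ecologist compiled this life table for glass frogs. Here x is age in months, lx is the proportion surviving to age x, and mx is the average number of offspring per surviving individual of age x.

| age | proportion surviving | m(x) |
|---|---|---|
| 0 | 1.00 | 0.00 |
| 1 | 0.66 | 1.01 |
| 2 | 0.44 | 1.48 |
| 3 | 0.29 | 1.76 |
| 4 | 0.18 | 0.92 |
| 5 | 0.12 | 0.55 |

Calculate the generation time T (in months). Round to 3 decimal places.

2.181

lx·mx: 0, 0.6666, 0.6512, 0.5104, 0.1656, 0.066 → R0 = 2.0598
x·lx·mx: 0, 0.6666, 1.3024, 1.5312, 0.6624, 0.33 → Σ = 4.4926
T = 4.4926 / 2.0598 = 2.181086… → 2.181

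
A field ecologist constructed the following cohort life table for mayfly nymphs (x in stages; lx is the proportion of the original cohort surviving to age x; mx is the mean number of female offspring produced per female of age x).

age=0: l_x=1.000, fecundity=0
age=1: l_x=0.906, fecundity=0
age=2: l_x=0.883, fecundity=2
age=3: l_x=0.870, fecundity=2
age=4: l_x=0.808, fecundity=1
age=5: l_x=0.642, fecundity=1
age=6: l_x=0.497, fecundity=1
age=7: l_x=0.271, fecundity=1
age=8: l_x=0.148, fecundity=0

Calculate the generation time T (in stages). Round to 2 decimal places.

3.51

lx·mx: 0, 0, 1.766, 1.74, 0.808, 0.642, 0.497, 0.271, 0 → R0 = 5.724
x·lx·mx: 0, 0, 3.532, 5.22, 3.232, 3.21, 2.982, 1.897, 0 → Σ = 20.073
T = 20.073 / 5.724 = 3.506813… → 3.51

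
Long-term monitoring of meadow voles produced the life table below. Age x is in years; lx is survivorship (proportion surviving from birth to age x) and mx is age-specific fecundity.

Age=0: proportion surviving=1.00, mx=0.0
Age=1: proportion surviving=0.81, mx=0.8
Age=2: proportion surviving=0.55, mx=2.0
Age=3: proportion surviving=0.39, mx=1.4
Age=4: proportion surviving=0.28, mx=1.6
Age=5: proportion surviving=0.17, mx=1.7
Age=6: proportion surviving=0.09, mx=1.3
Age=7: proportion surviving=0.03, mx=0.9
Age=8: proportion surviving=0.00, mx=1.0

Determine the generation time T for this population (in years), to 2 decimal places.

lx·mx: 0, 0.648, 1.1, 0.546, 0.448, 0.289, 0.117, 0.027, 0 → R0 = 3.175
x·lx·mx: 0, 0.648, 2.2, 1.638, 1.792, 1.445, 0.702, 0.189, 0 → Σ = 8.614
T = 8.614 / 3.175 = 2.713071… → 2.71

2.71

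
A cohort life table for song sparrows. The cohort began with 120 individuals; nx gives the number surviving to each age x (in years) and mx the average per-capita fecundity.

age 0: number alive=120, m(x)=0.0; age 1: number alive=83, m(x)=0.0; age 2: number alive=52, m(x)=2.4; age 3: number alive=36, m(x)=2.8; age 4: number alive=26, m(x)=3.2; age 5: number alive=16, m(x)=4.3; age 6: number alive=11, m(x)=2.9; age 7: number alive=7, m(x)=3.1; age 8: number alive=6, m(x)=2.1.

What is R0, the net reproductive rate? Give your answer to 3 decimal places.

3.698

lx = nx/n0 = nx/120: 1, 0.69167…, 0.43333…, 0.3, 0.21667…, 0.13333…, 0.09167…, 0.05833…, 0.05
lx·mx by age: 0, 0, 1.04…, 0.84, 0.693333…, 0.573333…, 0.265833…, 0.180833…, 0.105
R0 = Σ lx·mx = 3.698333… → 3.698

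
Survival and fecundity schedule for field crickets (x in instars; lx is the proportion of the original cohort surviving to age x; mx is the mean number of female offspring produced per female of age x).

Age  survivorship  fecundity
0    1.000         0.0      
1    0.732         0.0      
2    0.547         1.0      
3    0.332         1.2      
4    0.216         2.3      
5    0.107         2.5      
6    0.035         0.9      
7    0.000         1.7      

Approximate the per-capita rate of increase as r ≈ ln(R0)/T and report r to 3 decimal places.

R0 = Σ lx·mx = 0 + 0 + 0.547 + 0.3984 + 0.4968 + 0.2675 + 0.0315 + 0 = 1.7412
Σ x·lx·mx = 5.8029; T = 5.8029/1.7412 = 3.3327…
r ≈ ln(R0)/T = ln(1.7412)/3.3327… = 0.1664… → 0.166

0.166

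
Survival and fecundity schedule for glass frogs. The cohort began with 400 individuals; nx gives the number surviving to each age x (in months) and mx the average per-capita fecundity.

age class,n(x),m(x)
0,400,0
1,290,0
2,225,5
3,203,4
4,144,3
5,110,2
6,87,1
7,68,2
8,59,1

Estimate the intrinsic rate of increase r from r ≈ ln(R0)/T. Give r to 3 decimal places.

lx = nx/n0 = nx/400: 1, 0.725, 0.5625, 0.5075, 0.36, 0.275, 0.2175, 0.17, 0.1475
R0 = Σ lx·mx = 0 + 0 + 2.8125 + 2.03 + 1.08 + 0.55 + 0.2175 + 0.34 + 0.1475 = 7.1775
Σ x·lx·mx = 23.65; T = 23.65/7.1775 = 3.29502…
r ≈ ln(R0)/T = ln(7.1775)/3.29502… = 0.59816… → 0.598

0.598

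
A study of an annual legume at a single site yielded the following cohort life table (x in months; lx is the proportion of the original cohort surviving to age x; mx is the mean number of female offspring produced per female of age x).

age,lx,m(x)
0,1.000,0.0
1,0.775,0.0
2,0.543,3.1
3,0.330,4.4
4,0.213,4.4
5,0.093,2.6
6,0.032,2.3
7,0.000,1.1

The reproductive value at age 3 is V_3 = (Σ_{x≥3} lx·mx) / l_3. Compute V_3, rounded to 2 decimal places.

8.20

lx·mx for x ≥ 3: 1.452, 0.9372, 0.2418, 0.0736, 0 → sum = 2.7046
V_3 = 2.7046 / l_3 = 2.7046 / 0.33 = 8.195758… → 8.20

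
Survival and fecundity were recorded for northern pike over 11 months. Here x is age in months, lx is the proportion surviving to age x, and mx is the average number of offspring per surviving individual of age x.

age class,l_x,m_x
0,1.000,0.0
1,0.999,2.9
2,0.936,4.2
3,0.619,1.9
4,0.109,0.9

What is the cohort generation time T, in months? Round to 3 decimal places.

1.812

lx·mx: 0, 2.8971, 3.9312, 1.1761, 0.0981 → R0 = 8.1025
x·lx·mx: 0, 2.8971, 7.8624, 3.5283, 0.3924 → Σ = 14.6802
T = 14.6802 / 8.1025 = 1.811811… → 1.812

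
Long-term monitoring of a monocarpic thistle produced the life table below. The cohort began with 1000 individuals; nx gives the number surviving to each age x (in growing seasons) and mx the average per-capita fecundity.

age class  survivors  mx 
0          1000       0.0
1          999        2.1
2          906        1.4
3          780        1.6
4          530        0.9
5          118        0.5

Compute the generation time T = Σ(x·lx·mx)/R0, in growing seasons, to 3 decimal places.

2.055

lx = nx/n0 = nx/1000: 1, 0.999, 0.906, 0.78, 0.53, 0.118
lx·mx: 0, 2.0979, 1.2684, 1.248, 0.477, 0.059 → R0 = 5.1503
x·lx·mx: 0, 2.0979, 2.5368, 3.744, 1.908, 0.295 → Σ = 10.5817
T = 10.5817 / 5.1503 = 2.054579… → 2.055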